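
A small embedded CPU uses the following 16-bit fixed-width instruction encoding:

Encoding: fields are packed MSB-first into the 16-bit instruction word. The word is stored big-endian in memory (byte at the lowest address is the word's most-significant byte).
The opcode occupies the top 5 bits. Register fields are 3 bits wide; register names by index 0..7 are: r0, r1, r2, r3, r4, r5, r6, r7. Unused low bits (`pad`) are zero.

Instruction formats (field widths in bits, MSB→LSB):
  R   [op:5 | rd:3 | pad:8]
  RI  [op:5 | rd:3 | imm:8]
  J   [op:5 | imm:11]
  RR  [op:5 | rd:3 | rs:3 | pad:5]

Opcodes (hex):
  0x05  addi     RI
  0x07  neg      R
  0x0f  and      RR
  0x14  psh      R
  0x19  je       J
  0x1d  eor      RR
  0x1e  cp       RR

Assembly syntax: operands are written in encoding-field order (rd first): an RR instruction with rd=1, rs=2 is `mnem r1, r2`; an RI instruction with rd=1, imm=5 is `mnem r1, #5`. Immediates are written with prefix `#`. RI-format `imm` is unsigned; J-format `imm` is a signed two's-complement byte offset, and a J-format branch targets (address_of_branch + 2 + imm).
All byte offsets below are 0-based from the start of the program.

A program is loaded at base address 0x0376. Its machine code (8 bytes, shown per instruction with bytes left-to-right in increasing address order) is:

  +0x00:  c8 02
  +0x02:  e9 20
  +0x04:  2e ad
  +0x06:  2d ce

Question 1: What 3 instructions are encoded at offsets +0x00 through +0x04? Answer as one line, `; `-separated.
je #2; eor r1, r1; addi r6, #173

@+00  big-endian(c8 02) = 0xc802
  op=0xc802>>11=0x19 ⇒ je (J)
  imm: (w>>0)&0x7ff=0x2 → #2
@+02  big-endian(e9 20) = 0xe920
  op=0xe920>>11=0x1d ⇒ eor (RR)
  rd: (w>>8)&0x7=0x1 → r1
  rs: (w>>5)&0x7=0x1 → r1
@+04  big-endian(2e ad) = 0x2ead
  op=0x2ead>>11=0x5 ⇒ addi (RI)
  rd: (w>>8)&0x7=0x6 → r6
  imm: (w>>0)&0xff=0xad → #173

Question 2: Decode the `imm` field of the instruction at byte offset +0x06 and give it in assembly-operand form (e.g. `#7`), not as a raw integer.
off 0x06: read 2d ce as big → 0x2dce
  op=0x2dce>>11=0x5 ⇒ addi (RI)
  rd: (w>>8)&0x7=0x5 → r5
  imm: (w>>0)&0xff=0xce → #206

#206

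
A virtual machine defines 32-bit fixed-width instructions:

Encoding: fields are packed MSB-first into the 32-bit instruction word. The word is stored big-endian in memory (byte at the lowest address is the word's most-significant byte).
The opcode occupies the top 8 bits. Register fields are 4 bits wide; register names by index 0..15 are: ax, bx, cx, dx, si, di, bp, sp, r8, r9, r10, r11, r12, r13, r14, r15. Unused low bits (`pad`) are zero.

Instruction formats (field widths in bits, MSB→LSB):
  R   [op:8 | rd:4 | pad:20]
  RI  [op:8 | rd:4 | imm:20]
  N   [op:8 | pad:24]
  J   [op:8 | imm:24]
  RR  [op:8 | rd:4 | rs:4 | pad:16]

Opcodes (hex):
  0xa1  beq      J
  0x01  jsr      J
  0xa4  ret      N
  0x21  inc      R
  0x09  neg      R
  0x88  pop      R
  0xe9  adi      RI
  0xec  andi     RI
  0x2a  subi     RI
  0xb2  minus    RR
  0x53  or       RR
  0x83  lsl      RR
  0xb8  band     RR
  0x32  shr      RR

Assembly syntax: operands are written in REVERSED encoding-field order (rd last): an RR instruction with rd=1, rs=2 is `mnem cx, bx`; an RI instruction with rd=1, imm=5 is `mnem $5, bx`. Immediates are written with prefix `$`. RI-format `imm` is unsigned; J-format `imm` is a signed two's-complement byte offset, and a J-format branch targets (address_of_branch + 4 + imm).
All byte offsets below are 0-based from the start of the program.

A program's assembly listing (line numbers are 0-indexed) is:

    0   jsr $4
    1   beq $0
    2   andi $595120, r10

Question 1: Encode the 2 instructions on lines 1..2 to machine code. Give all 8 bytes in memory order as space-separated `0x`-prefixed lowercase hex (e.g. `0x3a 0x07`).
L1: beq op=0xa1:8|imm=0:24 ⇒ 0xa1000000 ⇒ big a1 00 00 00
L2: andi op=0xec:8|rd=10:4|imm=595120:20 ⇒ 0xeca914b0 ⇒ big ec a9 14 b0

0xa1 0x00 0x00 0x00 0xec 0xa9 0x14 0xb0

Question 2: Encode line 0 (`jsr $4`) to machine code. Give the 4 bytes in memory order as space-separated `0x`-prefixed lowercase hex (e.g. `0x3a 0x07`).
0x01 0x00 0x00 0x04

0. jsr fields op=0x1:8|imm=4:24 → word 01000004h → 01 00 00 04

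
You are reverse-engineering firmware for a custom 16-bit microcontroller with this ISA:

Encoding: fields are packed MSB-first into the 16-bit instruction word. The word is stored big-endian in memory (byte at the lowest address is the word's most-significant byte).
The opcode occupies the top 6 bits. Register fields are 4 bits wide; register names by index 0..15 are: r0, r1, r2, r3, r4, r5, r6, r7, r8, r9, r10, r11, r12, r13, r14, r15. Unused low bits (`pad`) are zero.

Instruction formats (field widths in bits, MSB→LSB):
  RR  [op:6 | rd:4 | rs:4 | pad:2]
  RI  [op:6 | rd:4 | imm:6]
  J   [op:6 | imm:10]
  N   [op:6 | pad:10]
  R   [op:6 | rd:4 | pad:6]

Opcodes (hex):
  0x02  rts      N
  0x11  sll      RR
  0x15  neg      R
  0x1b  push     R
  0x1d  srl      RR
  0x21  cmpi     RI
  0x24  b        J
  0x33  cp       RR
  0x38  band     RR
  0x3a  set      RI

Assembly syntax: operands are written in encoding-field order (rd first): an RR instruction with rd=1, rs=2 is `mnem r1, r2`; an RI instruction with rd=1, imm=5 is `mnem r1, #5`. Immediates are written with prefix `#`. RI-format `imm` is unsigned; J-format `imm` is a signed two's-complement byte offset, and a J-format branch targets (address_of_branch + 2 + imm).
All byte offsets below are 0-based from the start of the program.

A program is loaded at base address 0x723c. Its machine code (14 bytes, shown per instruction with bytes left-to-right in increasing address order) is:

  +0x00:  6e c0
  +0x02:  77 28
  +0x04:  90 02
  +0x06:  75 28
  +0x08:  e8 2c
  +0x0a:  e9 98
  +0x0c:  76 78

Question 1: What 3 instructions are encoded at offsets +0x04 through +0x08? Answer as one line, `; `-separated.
b #2; srl r4, r10; set r0, #44

@+04  big-endian(90 02) = 0x9002
  opcode bits[15:10]=0x24: b/J
  imm: (w>>0)&0x3ff=0x2 → #2
@+06  big-endian(75 28) = 0x7528
  opcode bits[15:10]=0x1d: srl/RR
  rd: (w>>6)&0xf=0x4 → r4
  rs: (w>>2)&0xf=0xa → r10
@+08  big-endian(e8 2c) = 0xe82c
  opcode bits[15:10]=0x3a: set/RI
  rd: (w>>6)&0xf=0x0 → r0
  imm: (w>>0)&0x3f=0x2c → #44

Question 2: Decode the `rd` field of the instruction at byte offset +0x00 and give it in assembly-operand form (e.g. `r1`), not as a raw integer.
off 0x00: read 6e c0 as big → 0x6ec0
  top 6b → 0x1b → push [R]
  [9:6] rd=11 = r11

r11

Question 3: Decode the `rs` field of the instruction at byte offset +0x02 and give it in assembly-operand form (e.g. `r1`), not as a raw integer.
[02] 77 28 → 0x7728
  op=0x7728>>10=0x1d ⇒ srl (RR)
  rd@[9:6]=0xc ⇒ r12
  rs@[5:2]=0xa ⇒ r10

r10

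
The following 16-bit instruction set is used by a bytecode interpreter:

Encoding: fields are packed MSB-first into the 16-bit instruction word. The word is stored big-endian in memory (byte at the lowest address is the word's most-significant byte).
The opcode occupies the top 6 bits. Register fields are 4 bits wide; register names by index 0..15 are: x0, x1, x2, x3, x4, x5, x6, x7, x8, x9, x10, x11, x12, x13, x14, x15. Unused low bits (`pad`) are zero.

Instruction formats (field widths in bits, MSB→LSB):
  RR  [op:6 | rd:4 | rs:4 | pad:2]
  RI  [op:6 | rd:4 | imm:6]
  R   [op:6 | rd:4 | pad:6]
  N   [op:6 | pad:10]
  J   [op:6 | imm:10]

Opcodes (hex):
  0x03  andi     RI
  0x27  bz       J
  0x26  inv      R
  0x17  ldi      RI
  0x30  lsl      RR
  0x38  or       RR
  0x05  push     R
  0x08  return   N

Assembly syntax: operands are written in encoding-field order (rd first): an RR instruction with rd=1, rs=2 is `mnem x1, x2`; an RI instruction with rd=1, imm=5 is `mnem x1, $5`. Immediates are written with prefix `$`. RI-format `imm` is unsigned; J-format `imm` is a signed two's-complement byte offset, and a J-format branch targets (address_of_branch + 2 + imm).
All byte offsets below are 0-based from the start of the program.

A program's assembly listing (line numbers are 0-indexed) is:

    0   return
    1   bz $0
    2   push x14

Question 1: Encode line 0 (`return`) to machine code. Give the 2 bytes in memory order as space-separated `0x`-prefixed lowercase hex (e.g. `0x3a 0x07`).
0x20 0x00

0. return fields op=0x8:6|pad=0:10 → word 2000h → 20 00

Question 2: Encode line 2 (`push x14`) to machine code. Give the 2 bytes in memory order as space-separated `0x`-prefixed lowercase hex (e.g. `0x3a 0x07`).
0x17 0x80

L2: push op=0x5:6|rd=14:4|pad=0:6 ⇒ 0x1780 ⇒ big 17 80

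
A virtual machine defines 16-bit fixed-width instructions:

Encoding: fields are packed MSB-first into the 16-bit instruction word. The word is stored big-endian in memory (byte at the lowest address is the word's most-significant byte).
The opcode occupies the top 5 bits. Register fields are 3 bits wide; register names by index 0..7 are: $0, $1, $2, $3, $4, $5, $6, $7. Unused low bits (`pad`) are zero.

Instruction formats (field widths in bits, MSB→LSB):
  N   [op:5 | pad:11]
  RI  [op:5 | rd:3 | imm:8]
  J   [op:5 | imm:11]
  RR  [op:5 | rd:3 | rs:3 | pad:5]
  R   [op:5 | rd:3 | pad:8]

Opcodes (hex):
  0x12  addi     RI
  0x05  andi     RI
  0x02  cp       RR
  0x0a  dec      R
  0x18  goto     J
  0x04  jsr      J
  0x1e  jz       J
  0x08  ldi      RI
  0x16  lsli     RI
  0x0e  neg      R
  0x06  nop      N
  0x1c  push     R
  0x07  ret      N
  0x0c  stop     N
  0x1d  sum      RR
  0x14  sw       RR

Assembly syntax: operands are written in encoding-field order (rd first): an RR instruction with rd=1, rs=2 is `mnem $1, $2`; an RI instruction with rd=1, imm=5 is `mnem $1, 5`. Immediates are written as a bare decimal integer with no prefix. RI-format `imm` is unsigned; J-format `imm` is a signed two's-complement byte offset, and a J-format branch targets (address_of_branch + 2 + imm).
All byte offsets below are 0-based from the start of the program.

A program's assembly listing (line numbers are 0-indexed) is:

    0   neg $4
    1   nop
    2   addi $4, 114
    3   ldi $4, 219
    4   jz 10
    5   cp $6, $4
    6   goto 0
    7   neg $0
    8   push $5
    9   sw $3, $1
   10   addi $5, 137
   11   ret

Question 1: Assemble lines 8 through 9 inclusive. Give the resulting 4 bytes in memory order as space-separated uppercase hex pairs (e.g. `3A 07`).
E5 00 A3 20

L8: push op=0x1c:5|rd=5:3|pad=0:8 ⇒ 0xe500 ⇒ big e5 00
L9: sw op=0x14:5|rd=3:3|rs=1:3|pad=0:5 ⇒ 0xa320 ⇒ big a3 20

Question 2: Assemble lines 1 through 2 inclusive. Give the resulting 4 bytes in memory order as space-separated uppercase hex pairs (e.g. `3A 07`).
30 00 94 72

1. nop fields op=0x6:5|pad=0:11 → word 3000h → 30 00
2. addi fields op=0x12:5|rd=4:3|imm=114:8 → word 9472h → 94 72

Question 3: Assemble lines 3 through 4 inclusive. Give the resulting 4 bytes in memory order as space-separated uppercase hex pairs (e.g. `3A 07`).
44 DB F0 0A

L3: ldi op=0x8:5|rd=4:3|imm=219:8 ⇒ 0x44db ⇒ big 44 db
L4: jz op=0x1e:5|imm=10:11 ⇒ 0xf00a ⇒ big f0 0a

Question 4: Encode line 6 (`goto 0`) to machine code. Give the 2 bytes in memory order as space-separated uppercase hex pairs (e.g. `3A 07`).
line 6 (goto): pack op=0x18:5|imm=0:11 = 0xc000; big→ c0 00

C0 00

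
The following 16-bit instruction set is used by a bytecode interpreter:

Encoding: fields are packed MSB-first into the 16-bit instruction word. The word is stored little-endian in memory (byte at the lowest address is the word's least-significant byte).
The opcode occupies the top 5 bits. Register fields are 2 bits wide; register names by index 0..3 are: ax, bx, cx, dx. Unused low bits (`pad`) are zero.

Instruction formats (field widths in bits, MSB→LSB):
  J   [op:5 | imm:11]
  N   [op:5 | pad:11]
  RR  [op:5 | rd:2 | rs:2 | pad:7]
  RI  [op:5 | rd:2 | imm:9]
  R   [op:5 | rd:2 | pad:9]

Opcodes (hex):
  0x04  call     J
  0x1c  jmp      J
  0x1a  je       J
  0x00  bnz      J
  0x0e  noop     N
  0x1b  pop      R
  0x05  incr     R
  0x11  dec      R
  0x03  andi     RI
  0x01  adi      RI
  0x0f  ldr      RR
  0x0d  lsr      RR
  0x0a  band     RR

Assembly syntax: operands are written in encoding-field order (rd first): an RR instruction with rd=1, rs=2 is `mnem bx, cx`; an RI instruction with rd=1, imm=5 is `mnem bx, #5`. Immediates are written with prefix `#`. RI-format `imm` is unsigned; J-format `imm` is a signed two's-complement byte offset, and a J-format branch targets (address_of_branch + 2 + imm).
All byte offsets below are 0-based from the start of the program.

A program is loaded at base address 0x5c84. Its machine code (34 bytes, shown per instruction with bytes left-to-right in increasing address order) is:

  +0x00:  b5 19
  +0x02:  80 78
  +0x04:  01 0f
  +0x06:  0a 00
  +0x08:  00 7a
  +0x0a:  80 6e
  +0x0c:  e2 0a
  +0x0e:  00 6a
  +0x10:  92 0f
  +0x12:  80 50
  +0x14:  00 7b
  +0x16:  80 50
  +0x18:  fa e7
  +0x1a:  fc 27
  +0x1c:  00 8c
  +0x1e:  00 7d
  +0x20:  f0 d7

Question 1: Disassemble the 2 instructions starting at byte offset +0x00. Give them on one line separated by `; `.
@+00  little-endian(b5 19) = 0x19b5
  top 5b → 0x3 → andi [RI]
  rd: (w>>9)&0x3=0x0 → ax
  imm: (w>>0)&0x1ff=0x1b5 → #437
@+02  little-endian(80 78) = 0x7880
  top 5b → 0xf → ldr [RR]
  rd: (w>>9)&0x3=0x0 → ax
  rs: (w>>7)&0x3=0x1 → bx

andi ax, #437; ldr ax, bx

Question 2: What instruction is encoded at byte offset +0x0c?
adi bx, #226

[0c] e2 0a → 0x0ae2
  op=0x0ae2>>11=0x1 ⇒ adi (RI)
  rd: (w>>9)&0x3=0x1 → bx
  imm: (w>>0)&0x1ff=0xe2 → #226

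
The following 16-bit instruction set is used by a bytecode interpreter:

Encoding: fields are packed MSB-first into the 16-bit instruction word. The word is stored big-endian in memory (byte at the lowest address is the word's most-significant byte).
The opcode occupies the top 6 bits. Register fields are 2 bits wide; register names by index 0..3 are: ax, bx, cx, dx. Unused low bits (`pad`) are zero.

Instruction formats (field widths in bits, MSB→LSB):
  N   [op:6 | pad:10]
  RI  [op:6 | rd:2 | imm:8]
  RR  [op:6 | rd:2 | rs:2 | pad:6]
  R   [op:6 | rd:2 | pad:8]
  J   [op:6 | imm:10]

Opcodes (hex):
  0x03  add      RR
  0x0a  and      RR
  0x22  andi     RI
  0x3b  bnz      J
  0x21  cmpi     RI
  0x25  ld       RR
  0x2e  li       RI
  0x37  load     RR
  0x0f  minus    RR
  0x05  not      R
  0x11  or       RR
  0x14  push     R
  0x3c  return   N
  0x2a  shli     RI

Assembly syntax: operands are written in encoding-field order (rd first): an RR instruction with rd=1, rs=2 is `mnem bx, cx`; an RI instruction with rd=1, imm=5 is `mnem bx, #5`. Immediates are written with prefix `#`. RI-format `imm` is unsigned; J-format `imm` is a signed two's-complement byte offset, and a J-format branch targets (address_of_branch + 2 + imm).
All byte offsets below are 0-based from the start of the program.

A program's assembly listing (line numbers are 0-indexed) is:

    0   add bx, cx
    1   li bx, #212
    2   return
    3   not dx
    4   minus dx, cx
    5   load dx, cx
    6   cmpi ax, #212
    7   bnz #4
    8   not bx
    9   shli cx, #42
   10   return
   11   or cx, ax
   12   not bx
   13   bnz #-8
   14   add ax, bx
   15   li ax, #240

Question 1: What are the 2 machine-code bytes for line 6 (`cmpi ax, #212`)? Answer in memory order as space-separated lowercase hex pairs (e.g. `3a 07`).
84 d4

L6: cmpi op=0x21:6|rd=0:2|imm=212:8 ⇒ 0x84d4 ⇒ big 84 d4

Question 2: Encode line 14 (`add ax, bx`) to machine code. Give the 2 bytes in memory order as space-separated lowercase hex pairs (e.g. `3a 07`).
0c 40

14. add fields op=0x3:6|rd=0:2|rs=1:2|pad=0:6 → word 0c40h → 0c 40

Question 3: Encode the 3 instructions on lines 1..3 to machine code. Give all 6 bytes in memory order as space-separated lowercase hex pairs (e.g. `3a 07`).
b9 d4 f0 00 17 00

line 1 (li): pack op=0x2e:6|rd=1:2|imm=212:8 = 0xb9d4; big→ b9 d4
line 2 (return): pack op=0x3c:6|pad=0:10 = 0xf000; big→ f0 00
line 3 (not): pack op=0x5:6|rd=3:2|pad=0:8 = 0x1700; big→ 17 00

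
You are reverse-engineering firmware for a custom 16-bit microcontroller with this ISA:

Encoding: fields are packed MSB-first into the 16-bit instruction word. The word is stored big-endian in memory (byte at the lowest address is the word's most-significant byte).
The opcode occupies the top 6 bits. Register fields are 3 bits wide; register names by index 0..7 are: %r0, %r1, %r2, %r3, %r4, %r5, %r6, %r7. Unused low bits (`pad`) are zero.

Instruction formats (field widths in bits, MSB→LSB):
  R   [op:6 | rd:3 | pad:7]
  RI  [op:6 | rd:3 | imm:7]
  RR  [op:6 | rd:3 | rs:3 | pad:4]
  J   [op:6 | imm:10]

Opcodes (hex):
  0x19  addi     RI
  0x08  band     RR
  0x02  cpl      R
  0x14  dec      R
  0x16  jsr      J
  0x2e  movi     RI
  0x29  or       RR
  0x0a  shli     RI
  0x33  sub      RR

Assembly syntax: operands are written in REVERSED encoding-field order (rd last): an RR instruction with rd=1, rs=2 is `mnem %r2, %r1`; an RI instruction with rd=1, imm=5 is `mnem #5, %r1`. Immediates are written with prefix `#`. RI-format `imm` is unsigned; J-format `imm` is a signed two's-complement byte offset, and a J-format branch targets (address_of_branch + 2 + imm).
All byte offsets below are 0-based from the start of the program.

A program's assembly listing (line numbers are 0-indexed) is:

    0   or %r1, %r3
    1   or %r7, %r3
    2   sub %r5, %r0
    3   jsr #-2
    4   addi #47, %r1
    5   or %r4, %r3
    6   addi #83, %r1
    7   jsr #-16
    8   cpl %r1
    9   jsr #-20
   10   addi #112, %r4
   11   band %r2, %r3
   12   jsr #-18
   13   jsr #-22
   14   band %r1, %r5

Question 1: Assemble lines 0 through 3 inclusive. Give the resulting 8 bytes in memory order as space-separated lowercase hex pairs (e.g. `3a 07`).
L0: or op=0x29:6|rd=3:3|rs=1:3|pad=0:4 ⇒ 0xa590 ⇒ big a5 90
L1: or op=0x29:6|rd=3:3|rs=7:3|pad=0:4 ⇒ 0xa5f0 ⇒ big a5 f0
L2: sub op=0x33:6|rd=0:3|rs=5:3|pad=0:4 ⇒ 0xcc50 ⇒ big cc 50
L3: jsr op=0x16:6|imm=-2:10 ⇒ 0x5bfe ⇒ big 5b fe

a5 90 a5 f0 cc 50 5b fe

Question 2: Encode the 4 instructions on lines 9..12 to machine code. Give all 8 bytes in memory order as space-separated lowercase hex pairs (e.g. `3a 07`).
5b ec 66 70 21 a0 5b ee

L9: jsr op=0x16:6|imm=-20:10 ⇒ 0x5bec ⇒ big 5b ec
L10: addi op=0x19:6|rd=4:3|imm=112:7 ⇒ 0x6670 ⇒ big 66 70
L11: band op=0x8:6|rd=3:3|rs=2:3|pad=0:4 ⇒ 0x21a0 ⇒ big 21 a0
L12: jsr op=0x16:6|imm=-18:10 ⇒ 0x5bee ⇒ big 5b ee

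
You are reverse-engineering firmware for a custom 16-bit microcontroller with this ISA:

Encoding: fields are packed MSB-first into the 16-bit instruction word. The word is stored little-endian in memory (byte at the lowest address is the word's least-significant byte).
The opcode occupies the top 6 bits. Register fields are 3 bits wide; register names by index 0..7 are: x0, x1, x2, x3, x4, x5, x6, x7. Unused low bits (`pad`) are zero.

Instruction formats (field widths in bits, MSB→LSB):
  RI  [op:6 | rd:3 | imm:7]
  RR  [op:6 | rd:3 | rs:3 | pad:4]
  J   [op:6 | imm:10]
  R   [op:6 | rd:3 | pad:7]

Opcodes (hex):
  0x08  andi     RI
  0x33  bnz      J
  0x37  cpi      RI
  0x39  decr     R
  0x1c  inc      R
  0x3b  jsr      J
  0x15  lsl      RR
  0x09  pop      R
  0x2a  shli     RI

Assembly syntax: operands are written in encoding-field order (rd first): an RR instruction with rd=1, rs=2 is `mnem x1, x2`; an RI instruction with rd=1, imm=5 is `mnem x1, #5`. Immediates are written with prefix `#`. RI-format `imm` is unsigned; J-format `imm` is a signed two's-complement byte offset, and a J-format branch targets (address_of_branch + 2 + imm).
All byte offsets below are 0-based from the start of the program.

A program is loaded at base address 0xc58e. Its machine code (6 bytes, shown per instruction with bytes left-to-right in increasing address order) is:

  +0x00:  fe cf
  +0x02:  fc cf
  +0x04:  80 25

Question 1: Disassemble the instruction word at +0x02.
bnz #-4

@+02  little-endian(fc cf) = 0xcffc
  opcode bits[15:10]=0x33: bnz/J
  [9:0] imm=1020 (s10→-4) = #-4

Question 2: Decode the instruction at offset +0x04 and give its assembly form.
pop x3

off 0x04: read 80 25 as little → 0x2580
  top 6b → 0x9 → pop [R]
  rd: (w>>7)&0x7=0x3 → x3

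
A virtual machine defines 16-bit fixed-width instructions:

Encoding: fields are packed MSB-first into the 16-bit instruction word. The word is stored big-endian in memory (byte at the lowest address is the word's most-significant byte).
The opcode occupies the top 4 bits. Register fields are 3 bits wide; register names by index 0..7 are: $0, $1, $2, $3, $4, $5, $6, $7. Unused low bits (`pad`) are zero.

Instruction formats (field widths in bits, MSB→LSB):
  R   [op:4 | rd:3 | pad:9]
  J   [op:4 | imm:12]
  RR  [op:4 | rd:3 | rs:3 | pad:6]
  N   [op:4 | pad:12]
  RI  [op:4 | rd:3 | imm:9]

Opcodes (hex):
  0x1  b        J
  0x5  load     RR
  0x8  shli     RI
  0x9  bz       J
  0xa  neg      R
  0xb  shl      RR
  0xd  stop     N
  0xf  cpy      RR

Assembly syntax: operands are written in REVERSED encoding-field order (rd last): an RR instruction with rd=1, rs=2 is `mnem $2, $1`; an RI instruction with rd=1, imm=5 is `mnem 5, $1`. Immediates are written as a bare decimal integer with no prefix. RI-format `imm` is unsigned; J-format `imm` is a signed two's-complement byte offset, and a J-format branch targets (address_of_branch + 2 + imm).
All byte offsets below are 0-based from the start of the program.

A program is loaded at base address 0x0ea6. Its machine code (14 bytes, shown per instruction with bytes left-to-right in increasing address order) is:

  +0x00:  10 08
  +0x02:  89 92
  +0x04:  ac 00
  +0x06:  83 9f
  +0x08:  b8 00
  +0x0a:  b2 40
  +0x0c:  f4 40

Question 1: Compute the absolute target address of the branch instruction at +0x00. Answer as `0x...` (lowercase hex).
@+00  big-endian(10 08) = 0x1008
  opcode bits[15:12]=0x1: b/J
  imm@[11:0]=0x8 ⇒ 8
  target = base 0x0ea6 + off 0x00 + 2 + imm 8 = 0x0eb0

0x0eb0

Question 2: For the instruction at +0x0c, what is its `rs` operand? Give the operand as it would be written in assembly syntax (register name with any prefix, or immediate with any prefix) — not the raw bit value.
$1

+0x0c: f4 40 ⇒ word 0xf440 (big)
  opcode bits[15:12]=0xf: cpy/RR
  rd@[11:9]=0x2 ⇒ $2
  rs@[8:6]=0x1 ⇒ $1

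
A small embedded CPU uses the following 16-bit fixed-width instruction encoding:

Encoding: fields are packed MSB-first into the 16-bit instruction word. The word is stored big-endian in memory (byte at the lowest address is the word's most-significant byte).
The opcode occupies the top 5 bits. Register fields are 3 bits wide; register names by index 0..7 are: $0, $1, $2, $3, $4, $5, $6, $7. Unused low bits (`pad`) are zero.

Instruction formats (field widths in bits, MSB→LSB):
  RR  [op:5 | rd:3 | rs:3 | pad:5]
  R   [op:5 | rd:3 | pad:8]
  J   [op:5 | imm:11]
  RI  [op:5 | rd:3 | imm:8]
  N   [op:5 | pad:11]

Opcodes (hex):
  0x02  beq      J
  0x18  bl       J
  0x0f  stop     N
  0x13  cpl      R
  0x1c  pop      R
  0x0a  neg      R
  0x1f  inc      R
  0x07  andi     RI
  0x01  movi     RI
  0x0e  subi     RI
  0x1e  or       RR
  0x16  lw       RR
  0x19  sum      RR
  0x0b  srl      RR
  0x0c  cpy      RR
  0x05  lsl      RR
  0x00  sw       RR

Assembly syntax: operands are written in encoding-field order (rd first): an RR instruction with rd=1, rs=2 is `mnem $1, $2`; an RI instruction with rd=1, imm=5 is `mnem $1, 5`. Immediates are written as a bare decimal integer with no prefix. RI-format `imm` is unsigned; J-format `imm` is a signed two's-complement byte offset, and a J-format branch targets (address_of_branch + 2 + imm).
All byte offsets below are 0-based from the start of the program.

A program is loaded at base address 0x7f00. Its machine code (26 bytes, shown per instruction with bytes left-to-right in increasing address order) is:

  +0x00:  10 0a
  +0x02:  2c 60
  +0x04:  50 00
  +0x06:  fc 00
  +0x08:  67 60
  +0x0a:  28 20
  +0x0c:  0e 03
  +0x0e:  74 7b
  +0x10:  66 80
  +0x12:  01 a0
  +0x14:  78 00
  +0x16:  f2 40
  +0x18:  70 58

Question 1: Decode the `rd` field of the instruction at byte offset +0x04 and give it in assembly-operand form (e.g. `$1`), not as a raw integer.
$0

[04] 50 00 → 0x5000
  top 5b → 0xa → neg [R]
  [10:8] rd=0 = $0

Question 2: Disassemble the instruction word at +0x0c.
[0c] 0e 03 → 0x0e03
  top 5b → 0x1 → movi [RI]
  rd: (w>>8)&0x7=0x6 → $6
  imm: (w>>0)&0xff=0x3 → 3

movi $6, 3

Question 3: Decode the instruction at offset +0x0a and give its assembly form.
lsl $0, $1

off 0x0a: read 28 20 as big → 0x2820
  op=0x2820>>11=0x5 ⇒ lsl (RR)
  rd: (w>>8)&0x7=0x0 → $0
  rs: (w>>5)&0x7=0x1 → $1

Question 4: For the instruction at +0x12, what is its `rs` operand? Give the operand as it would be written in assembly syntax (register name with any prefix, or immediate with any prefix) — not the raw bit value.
@+12  big-endian(01 a0) = 0x01a0
  opcode bits[15:11]=0x0: sw/RR
  rd@[10:8]=0x1 ⇒ $1
  rs@[7:5]=0x5 ⇒ $5

$5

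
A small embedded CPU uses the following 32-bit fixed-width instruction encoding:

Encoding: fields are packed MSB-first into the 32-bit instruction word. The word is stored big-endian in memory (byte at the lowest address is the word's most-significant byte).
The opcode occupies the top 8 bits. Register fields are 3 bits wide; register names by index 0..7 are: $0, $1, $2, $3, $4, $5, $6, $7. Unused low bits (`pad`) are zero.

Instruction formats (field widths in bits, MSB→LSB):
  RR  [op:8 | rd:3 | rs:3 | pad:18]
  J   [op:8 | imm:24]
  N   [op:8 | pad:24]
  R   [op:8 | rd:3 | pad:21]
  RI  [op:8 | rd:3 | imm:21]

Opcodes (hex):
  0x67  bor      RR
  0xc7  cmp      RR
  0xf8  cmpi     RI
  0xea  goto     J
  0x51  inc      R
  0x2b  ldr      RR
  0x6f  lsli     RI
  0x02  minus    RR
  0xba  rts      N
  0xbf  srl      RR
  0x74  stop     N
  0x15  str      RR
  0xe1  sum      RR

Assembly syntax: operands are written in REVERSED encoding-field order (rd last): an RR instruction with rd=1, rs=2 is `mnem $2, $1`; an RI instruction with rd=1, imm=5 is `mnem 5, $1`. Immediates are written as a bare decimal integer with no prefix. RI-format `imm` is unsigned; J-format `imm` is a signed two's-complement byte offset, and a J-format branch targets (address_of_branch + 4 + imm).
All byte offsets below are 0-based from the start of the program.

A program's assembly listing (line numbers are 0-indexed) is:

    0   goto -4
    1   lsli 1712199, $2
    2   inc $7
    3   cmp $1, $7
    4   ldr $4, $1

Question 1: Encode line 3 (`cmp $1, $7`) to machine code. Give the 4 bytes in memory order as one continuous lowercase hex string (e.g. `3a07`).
L3: cmp op=0xc7:8|rd=7:3|rs=1:3|pad=0:18 ⇒ 0xc7e40000 ⇒ big c7 e4 00 00

c7e40000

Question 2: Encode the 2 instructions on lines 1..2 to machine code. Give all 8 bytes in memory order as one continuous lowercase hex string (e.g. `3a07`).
6f5a204751e00000

1. lsli fields op=0x6f:8|rd=2:3|imm=1712199:21 → word 6f5a2047h → 6f 5a 20 47
2. inc fields op=0x51:8|rd=7:3|pad=0:21 → word 51e00000h → 51 e0 00 00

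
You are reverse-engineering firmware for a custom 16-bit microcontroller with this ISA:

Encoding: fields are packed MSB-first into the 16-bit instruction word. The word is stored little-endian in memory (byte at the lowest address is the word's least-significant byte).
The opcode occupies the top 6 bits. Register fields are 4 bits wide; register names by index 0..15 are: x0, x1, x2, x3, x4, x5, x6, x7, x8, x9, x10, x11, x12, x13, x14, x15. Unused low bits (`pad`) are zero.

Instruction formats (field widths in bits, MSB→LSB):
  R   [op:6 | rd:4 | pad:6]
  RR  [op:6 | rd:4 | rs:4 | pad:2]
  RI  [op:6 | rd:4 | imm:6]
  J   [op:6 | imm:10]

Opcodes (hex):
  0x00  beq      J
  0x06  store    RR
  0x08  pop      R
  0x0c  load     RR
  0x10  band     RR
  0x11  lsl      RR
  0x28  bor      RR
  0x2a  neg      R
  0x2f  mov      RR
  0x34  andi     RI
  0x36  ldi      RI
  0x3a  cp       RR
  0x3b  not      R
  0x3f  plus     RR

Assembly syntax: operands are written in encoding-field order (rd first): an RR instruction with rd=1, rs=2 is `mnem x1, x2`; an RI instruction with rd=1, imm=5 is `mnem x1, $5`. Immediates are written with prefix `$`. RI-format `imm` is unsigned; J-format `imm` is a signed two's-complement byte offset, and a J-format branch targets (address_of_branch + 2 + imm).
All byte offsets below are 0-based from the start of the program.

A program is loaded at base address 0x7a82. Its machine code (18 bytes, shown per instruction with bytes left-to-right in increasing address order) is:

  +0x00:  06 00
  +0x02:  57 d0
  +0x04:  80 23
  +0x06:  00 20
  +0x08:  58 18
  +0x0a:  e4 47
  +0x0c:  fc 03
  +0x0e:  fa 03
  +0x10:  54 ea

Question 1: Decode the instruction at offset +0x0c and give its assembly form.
@+0c  little-endian(fc 03) = 0x03fc
  op=0x03fc>>10=0x0 ⇒ beq (J)
  imm: (w>>0)&0x3ff=0x3fc (s10→-4) → $-4

beq $-4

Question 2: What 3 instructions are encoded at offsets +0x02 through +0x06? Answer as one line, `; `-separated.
andi x1, $23; pop x14; pop x0

@+02  little-endian(57 d0) = 0xd057
  top 6b → 0x34 → andi [RI]
  rd@[9:6]=0x1 ⇒ x1
  imm@[5:0]=0x17 ⇒ $23
@+04  little-endian(80 23) = 0x2380
  top 6b → 0x8 → pop [R]
  rd@[9:6]=0xe ⇒ x14
@+06  little-endian(00 20) = 0x2000
  top 6b → 0x8 → pop [R]
  rd@[9:6]=0x0 ⇒ x0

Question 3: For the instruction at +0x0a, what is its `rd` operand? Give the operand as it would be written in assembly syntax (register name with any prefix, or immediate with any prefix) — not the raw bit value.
[0a] e4 47 → 0x47e4
  opcode bits[15:10]=0x11: lsl/RR
  [9:6] rd=15 = x15
  [5:2] rs=9 = x9

x15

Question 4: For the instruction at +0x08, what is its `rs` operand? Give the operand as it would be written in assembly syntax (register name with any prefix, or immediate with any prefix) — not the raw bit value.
x6

off 0x08: read 58 18 as little → 0x1858
  top 6b → 0x6 → store [RR]
  rd@[9:6]=0x1 ⇒ x1
  rs@[5:2]=0x6 ⇒ x6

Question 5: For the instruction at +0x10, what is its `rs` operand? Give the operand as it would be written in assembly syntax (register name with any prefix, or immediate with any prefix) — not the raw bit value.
x5

+0x10: 54 ea ⇒ word 0xea54 (little)
  op=0xea54>>10=0x3a ⇒ cp (RR)
  rd@[9:6]=0x9 ⇒ x9
  rs@[5:2]=0x5 ⇒ x5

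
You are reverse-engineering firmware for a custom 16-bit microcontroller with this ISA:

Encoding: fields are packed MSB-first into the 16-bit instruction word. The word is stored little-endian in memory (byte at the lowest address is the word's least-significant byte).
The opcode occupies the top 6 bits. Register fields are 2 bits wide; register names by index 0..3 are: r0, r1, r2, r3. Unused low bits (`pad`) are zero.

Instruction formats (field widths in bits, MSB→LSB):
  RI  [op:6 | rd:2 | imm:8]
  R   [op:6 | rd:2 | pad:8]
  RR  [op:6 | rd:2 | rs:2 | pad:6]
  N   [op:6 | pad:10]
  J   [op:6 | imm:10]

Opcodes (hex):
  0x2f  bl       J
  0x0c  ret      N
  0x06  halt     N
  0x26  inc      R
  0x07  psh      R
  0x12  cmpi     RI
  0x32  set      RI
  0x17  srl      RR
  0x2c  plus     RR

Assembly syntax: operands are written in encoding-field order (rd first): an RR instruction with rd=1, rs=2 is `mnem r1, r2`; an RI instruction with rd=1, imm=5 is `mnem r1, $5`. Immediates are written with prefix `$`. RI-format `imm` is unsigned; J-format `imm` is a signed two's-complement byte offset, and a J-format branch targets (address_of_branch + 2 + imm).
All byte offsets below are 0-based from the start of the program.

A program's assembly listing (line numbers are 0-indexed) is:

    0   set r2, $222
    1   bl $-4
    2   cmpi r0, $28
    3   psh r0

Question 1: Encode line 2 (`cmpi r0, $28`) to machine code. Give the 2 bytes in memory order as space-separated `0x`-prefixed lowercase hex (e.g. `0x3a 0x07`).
2. cmpi fields op=0x12:6|rd=0:2|imm=28:8 → word 481ch → 1c 48

0x1c 0x48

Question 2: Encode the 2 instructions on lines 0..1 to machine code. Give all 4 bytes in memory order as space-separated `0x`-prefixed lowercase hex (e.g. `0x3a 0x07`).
L0: set op=0x32:6|rd=2:2|imm=222:8 ⇒ 0xcade ⇒ little de ca
L1: bl op=0x2f:6|imm=-4:10 ⇒ 0xbffc ⇒ little fc bf

0xde 0xca 0xfc 0xbf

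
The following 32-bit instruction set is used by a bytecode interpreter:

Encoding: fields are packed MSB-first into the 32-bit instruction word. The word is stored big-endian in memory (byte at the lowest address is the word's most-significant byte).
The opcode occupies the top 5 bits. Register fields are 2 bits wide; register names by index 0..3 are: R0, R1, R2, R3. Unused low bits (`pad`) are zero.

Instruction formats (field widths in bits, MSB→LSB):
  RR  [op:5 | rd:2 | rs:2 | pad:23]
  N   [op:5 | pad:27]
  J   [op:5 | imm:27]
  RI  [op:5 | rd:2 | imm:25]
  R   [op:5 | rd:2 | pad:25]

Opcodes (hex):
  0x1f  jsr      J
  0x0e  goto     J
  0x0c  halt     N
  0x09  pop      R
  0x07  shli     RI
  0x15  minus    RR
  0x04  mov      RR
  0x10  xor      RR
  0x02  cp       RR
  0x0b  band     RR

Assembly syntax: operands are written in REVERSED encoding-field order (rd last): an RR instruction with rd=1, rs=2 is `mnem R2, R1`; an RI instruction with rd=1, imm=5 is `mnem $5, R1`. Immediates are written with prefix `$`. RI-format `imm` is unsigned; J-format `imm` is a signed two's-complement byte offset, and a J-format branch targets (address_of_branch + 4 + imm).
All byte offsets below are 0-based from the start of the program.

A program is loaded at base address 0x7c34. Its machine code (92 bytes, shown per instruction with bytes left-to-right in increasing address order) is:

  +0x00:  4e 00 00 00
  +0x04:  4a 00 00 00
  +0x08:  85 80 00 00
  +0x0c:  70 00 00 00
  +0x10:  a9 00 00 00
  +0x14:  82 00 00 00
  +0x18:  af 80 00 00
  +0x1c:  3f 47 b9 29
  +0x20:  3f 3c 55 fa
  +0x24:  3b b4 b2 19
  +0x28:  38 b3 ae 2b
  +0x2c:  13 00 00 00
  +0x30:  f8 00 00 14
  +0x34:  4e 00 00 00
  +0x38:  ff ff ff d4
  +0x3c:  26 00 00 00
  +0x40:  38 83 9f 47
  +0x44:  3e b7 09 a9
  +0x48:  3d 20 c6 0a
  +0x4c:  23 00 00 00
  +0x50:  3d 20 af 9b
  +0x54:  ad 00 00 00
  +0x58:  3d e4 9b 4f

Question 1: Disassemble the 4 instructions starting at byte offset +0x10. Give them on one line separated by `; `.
@+10  big-endian(a9 00 00 00) = 0xa9000000
  opcode bits[31:27]=0x15: minus/RR
  rd@[26:25]=0x0 ⇒ R0
  rs@[24:23]=0x2 ⇒ R2
@+14  big-endian(82 00 00 00) = 0x82000000
  opcode bits[31:27]=0x10: xor/RR
  rd@[26:25]=0x1 ⇒ R1
  rs@[24:23]=0x0 ⇒ R0
@+18  big-endian(af 80 00 00) = 0xaf800000
  opcode bits[31:27]=0x15: minus/RR
  rd@[26:25]=0x3 ⇒ R3
  rs@[24:23]=0x3 ⇒ R3
@+1c  big-endian(3f 47 b9 29) = 0x3f47b929
  opcode bits[31:27]=0x7: shli/RI
  rd@[26:25]=0x3 ⇒ R3
  imm@[24:0]=0x147b929 ⇒ $21477673

minus R2, R0; xor R0, R1; minus R3, R3; shli $21477673, R3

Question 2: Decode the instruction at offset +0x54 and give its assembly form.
[54] ad 00 00 00 → 0xad000000
  top 5b → 0x15 → minus [RR]
  rd@[26:25]=0x2 ⇒ R2
  rs@[24:23]=0x2 ⇒ R2

minus R2, R2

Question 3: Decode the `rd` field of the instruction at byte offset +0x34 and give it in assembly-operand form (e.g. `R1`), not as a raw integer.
R3

[34] 4e 00 00 00 → 0x4e000000
  top 5b → 0x9 → pop [R]
  [26:25] rd=3 = R3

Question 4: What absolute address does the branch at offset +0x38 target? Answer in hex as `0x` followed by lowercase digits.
@+38  big-endian(ff ff ff d4) = 0xffffffd4
  opcode bits[31:27]=0x1f: jsr/J
  [26:0] imm=134217684 (s27→-44) = $-44
  target = base 0x7c34 + off 0x38 + 4 + imm -44 = 0x7c44

0x7c44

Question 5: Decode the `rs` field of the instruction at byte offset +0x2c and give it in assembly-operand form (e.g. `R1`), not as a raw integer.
R2

off 0x2c: read 13 00 00 00 as big → 0x13000000
  opcode bits[31:27]=0x2: cp/RR
  rd: (w>>25)&0x3=0x1 → R1
  rs: (w>>23)&0x3=0x2 → R2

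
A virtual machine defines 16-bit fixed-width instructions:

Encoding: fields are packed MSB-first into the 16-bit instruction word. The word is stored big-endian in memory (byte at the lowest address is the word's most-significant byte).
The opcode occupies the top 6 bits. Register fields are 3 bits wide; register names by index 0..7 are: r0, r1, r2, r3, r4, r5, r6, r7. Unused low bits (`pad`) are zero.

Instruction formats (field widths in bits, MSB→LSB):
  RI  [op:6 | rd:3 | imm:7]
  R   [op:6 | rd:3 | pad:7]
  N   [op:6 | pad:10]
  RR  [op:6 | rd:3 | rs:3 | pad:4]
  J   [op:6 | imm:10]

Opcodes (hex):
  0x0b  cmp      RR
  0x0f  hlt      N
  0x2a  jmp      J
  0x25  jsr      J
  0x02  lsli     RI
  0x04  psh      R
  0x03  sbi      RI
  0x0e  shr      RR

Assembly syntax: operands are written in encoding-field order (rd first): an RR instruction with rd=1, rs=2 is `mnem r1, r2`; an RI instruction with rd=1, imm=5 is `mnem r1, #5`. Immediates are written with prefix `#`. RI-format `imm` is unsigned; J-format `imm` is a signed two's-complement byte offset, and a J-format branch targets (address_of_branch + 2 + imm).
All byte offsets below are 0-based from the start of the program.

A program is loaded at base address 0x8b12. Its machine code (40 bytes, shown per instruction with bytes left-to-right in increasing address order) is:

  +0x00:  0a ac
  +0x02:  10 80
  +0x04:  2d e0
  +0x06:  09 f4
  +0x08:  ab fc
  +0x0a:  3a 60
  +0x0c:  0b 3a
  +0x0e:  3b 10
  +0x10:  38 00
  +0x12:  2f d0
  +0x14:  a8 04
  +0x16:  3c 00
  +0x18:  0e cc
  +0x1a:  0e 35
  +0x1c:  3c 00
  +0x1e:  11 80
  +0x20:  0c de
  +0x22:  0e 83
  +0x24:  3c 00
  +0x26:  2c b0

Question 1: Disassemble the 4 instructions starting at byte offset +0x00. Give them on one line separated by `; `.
lsli r5, #44; psh r1; cmp r3, r6; lsli r3, #116

off 0x00: read 0a ac as big → 0x0aac
  op=0x0aac>>10=0x2 ⇒ lsli (RI)
  rd@[9:7]=0x5 ⇒ r5
  imm@[6:0]=0x2c ⇒ #44
off 0x02: read 10 80 as big → 0x1080
  op=0x1080>>10=0x4 ⇒ psh (R)
  rd@[9:7]=0x1 ⇒ r1
off 0x04: read 2d e0 as big → 0x2de0
  op=0x2de0>>10=0xb ⇒ cmp (RR)
  rd@[9:7]=0x3 ⇒ r3
  rs@[6:4]=0x6 ⇒ r6
off 0x06: read 09 f4 as big → 0x09f4
  op=0x09f4>>10=0x2 ⇒ lsli (RI)
  rd@[9:7]=0x3 ⇒ r3
  imm@[6:0]=0x74 ⇒ #116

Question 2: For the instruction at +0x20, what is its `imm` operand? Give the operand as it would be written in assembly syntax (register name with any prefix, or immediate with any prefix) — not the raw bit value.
#94

[20] 0c de → 0x0cde
  opcode bits[15:10]=0x3: sbi/RI
  rd@[9:7]=0x1 ⇒ r1
  imm@[6:0]=0x5e ⇒ #94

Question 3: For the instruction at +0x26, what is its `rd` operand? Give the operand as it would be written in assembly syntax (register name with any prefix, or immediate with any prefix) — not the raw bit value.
[26] 2c b0 → 0x2cb0
  top 6b → 0xb → cmp [RR]
  rd: (w>>7)&0x7=0x1 → r1
  rs: (w>>4)&0x7=0x3 → r3

r1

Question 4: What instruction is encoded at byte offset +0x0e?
+0x0e: 3b 10 ⇒ word 0x3b10 (big)
  op=0x3b10>>10=0xe ⇒ shr (RR)
  rd: (w>>7)&0x7=0x6 → r6
  rs: (w>>4)&0x7=0x1 → r1

shr r6, r1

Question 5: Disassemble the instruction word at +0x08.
jmp #-4

@+08  big-endian(ab fc) = 0xabfc
  opcode bits[15:10]=0x2a: jmp/J
  imm@[9:0]=0x3fc (s10→-4) ⇒ #-4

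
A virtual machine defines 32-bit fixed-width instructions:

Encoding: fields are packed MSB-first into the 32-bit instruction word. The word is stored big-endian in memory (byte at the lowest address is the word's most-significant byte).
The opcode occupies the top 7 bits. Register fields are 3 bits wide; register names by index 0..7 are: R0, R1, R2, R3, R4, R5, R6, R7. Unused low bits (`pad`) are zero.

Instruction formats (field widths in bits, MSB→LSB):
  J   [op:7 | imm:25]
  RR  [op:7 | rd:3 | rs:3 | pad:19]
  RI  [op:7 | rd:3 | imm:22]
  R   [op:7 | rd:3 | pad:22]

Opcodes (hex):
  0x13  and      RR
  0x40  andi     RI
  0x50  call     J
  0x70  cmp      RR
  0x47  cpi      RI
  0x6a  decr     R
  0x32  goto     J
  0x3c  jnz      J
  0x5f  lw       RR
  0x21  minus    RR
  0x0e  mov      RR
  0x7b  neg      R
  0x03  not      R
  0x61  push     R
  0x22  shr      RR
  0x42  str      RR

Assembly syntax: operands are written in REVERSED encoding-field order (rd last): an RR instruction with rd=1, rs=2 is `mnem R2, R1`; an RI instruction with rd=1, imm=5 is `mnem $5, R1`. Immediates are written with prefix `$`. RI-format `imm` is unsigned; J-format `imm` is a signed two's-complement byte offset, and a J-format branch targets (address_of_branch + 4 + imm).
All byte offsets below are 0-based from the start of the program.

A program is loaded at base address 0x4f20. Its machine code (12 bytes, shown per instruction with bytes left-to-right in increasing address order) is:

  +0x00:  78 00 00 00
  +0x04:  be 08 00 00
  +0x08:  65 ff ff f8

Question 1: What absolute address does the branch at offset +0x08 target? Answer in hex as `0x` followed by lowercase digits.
0x4f24

off 0x08: read 65 ff ff f8 as big → 0x65fffff8
  opcode bits[31:25]=0x32: goto/J
  [24:0] imm=33554424 (s25→-8) = $-8
  target = base 0x4f20 + off 0x08 + 4 + imm -8 = 0x4f24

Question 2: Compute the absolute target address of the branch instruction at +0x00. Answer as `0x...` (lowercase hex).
0x4f24

off 0x00: read 78 00 00 00 as big → 0x78000000
  op=0x78000000>>25=0x3c ⇒ jnz (J)
  [24:0] imm=0 = $0
  target = base 0x4f20 + off 0x00 + 4 + imm 0 = 0x4f24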